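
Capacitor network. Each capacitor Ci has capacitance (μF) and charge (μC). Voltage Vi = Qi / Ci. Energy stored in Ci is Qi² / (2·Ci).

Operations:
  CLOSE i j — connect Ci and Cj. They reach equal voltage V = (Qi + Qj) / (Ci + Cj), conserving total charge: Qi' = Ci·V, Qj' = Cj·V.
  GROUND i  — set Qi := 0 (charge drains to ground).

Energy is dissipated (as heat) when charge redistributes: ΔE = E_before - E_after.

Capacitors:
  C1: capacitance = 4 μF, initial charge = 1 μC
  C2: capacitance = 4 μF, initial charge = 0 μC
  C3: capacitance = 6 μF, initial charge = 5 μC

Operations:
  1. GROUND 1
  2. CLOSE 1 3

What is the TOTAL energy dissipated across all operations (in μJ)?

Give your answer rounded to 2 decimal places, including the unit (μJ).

Initial: C1(4μF, Q=1μC, V=0.25V), C2(4μF, Q=0μC, V=0.00V), C3(6μF, Q=5μC, V=0.83V)
Op 1: GROUND 1: Q1=0; energy lost=0.125
Op 2: CLOSE 1-3: Q_total=5.00, C_total=10.00, V=0.50; Q1=2.00, Q3=3.00; dissipated=0.833
Total dissipated: 0.958 μJ

Answer: 0.96 μJ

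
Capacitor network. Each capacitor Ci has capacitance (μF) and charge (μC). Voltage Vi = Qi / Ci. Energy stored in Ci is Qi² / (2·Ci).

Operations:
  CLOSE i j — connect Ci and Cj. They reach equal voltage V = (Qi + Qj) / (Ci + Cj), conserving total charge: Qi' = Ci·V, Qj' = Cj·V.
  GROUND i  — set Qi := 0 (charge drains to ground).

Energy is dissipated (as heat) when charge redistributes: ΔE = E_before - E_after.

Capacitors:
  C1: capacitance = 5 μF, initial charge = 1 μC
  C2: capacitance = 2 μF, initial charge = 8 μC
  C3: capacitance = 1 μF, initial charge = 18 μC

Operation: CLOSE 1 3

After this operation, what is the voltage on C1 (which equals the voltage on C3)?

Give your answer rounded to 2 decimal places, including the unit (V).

Answer: 3.17 V

Derivation:
Initial: C1(5μF, Q=1μC, V=0.20V), C2(2μF, Q=8μC, V=4.00V), C3(1μF, Q=18μC, V=18.00V)
Op 1: CLOSE 1-3: Q_total=19.00, C_total=6.00, V=3.17; Q1=15.83, Q3=3.17; dissipated=132.017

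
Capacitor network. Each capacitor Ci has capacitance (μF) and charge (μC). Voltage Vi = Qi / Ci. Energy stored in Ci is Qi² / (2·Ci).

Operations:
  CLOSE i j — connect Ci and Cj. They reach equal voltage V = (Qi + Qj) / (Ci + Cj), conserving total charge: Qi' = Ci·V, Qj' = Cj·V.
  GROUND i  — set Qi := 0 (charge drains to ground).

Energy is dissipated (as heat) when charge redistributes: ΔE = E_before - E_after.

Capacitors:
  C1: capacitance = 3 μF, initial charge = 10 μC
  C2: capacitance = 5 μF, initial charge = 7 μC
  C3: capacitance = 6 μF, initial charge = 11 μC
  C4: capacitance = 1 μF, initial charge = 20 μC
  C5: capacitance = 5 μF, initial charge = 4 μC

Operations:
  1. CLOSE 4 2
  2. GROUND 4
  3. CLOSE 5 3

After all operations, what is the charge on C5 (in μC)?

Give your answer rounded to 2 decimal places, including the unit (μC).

Answer: 6.82 μC

Derivation:
Initial: C1(3μF, Q=10μC, V=3.33V), C2(5μF, Q=7μC, V=1.40V), C3(6μF, Q=11μC, V=1.83V), C4(1μF, Q=20μC, V=20.00V), C5(5μF, Q=4μC, V=0.80V)
Op 1: CLOSE 4-2: Q_total=27.00, C_total=6.00, V=4.50; Q4=4.50, Q2=22.50; dissipated=144.150
Op 2: GROUND 4: Q4=0; energy lost=10.125
Op 3: CLOSE 5-3: Q_total=15.00, C_total=11.00, V=1.36; Q5=6.82, Q3=8.18; dissipated=1.456
Final charges: Q1=10.00, Q2=22.50, Q3=8.18, Q4=0.00, Q5=6.82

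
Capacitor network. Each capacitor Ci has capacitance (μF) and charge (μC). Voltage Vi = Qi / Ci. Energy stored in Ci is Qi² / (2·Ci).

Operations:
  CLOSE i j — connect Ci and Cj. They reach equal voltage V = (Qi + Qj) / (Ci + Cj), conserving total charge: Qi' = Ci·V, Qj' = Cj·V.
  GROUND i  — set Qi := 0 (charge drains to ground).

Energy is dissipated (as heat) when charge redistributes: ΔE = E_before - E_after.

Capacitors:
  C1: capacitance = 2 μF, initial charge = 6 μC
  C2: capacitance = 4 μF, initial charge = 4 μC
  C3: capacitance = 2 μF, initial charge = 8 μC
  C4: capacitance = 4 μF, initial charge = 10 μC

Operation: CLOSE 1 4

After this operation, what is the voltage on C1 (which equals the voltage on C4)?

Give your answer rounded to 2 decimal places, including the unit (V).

Initial: C1(2μF, Q=6μC, V=3.00V), C2(4μF, Q=4μC, V=1.00V), C3(2μF, Q=8μC, V=4.00V), C4(4μF, Q=10μC, V=2.50V)
Op 1: CLOSE 1-4: Q_total=16.00, C_total=6.00, V=2.67; Q1=5.33, Q4=10.67; dissipated=0.167

Answer: 2.67 V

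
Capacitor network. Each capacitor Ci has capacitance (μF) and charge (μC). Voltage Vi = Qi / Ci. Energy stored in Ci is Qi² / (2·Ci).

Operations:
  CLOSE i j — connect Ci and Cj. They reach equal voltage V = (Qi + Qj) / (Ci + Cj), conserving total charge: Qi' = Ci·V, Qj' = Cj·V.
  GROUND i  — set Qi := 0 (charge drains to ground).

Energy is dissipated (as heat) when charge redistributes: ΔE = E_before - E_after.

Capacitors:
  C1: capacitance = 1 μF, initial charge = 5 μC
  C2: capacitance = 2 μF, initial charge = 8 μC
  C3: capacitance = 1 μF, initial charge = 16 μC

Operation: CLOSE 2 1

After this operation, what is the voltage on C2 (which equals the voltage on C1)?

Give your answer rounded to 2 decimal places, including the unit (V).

Initial: C1(1μF, Q=5μC, V=5.00V), C2(2μF, Q=8μC, V=4.00V), C3(1μF, Q=16μC, V=16.00V)
Op 1: CLOSE 2-1: Q_total=13.00, C_total=3.00, V=4.33; Q2=8.67, Q1=4.33; dissipated=0.333

Answer: 4.33 V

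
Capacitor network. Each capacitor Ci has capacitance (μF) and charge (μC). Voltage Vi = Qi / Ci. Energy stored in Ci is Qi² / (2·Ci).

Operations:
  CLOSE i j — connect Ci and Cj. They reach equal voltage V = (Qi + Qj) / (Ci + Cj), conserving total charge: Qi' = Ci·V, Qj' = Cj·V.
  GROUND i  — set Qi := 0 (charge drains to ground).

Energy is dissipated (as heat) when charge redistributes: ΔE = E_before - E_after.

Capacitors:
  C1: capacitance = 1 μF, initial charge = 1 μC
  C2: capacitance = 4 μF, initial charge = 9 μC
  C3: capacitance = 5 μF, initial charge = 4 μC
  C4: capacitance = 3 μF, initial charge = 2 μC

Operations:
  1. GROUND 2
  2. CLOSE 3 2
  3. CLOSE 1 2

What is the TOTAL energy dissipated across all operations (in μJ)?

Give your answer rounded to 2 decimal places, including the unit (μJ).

Answer: 10.96 μJ

Derivation:
Initial: C1(1μF, Q=1μC, V=1.00V), C2(4μF, Q=9μC, V=2.25V), C3(5μF, Q=4μC, V=0.80V), C4(3μF, Q=2μC, V=0.67V)
Op 1: GROUND 2: Q2=0; energy lost=10.125
Op 2: CLOSE 3-2: Q_total=4.00, C_total=9.00, V=0.44; Q3=2.22, Q2=1.78; dissipated=0.711
Op 3: CLOSE 1-2: Q_total=2.78, C_total=5.00, V=0.56; Q1=0.56, Q2=2.22; dissipated=0.123
Total dissipated: 10.960 μJ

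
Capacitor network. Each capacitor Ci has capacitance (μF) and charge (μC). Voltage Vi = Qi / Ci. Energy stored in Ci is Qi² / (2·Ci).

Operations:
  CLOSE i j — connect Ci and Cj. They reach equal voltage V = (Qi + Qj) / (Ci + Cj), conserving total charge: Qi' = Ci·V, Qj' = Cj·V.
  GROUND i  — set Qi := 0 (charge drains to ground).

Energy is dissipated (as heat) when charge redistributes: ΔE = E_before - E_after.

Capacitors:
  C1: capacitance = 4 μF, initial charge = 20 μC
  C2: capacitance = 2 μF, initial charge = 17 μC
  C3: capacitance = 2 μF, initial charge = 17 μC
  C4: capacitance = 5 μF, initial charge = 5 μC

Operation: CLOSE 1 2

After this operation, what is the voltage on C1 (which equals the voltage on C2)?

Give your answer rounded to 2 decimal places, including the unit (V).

Initial: C1(4μF, Q=20μC, V=5.00V), C2(2μF, Q=17μC, V=8.50V), C3(2μF, Q=17μC, V=8.50V), C4(5μF, Q=5μC, V=1.00V)
Op 1: CLOSE 1-2: Q_total=37.00, C_total=6.00, V=6.17; Q1=24.67, Q2=12.33; dissipated=8.167

Answer: 6.17 V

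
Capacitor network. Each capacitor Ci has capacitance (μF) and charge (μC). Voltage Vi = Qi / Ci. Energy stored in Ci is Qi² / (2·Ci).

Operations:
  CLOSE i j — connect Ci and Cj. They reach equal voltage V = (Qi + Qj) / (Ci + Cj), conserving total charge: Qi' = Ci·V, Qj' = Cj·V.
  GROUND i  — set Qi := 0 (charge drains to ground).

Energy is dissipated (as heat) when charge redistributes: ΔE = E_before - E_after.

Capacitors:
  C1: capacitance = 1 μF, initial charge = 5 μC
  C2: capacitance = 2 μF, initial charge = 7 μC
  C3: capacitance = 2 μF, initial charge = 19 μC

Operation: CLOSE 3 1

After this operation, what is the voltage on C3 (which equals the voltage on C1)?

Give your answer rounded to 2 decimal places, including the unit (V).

Answer: 8.00 V

Derivation:
Initial: C1(1μF, Q=5μC, V=5.00V), C2(2μF, Q=7μC, V=3.50V), C3(2μF, Q=19μC, V=9.50V)
Op 1: CLOSE 3-1: Q_total=24.00, C_total=3.00, V=8.00; Q3=16.00, Q1=8.00; dissipated=6.750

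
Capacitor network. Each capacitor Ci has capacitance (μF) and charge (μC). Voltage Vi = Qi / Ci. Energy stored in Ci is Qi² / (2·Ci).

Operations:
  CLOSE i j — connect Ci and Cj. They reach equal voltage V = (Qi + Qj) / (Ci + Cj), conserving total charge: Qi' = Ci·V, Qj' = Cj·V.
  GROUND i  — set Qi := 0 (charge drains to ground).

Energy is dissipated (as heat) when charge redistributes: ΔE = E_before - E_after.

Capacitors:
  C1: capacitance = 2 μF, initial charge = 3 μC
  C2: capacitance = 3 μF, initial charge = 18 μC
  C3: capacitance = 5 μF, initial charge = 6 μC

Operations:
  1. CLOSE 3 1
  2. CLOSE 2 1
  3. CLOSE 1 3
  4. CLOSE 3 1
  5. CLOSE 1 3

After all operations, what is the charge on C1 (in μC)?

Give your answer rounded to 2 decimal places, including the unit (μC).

Answer: 4.19 μC

Derivation:
Initial: C1(2μF, Q=3μC, V=1.50V), C2(3μF, Q=18μC, V=6.00V), C3(5μF, Q=6μC, V=1.20V)
Op 1: CLOSE 3-1: Q_total=9.00, C_total=7.00, V=1.29; Q3=6.43, Q1=2.57; dissipated=0.064
Op 2: CLOSE 2-1: Q_total=20.57, C_total=5.00, V=4.11; Q2=12.34, Q1=8.23; dissipated=13.335
Op 3: CLOSE 1-3: Q_total=14.66, C_total=7.00, V=2.09; Q1=4.19, Q3=10.47; dissipated=5.715
Op 4: CLOSE 3-1: Q_total=14.66, C_total=7.00, V=2.09; Q3=10.47, Q1=4.19; dissipated=0.000
Op 5: CLOSE 1-3: Q_total=14.66, C_total=7.00, V=2.09; Q1=4.19, Q3=10.47; dissipated=0.000
Final charges: Q1=4.19, Q2=12.34, Q3=10.47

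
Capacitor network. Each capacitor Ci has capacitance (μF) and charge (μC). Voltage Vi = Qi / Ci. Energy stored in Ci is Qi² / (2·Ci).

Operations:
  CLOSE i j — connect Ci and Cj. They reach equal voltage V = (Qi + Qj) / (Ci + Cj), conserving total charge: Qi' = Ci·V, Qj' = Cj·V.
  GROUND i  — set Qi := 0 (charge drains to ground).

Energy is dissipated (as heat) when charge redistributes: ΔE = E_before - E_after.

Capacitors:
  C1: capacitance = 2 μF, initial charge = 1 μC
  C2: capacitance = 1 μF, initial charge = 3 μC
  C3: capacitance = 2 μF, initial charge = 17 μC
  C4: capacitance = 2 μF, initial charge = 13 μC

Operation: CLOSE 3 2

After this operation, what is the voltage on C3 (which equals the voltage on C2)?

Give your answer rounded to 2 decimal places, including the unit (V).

Answer: 6.67 V

Derivation:
Initial: C1(2μF, Q=1μC, V=0.50V), C2(1μF, Q=3μC, V=3.00V), C3(2μF, Q=17μC, V=8.50V), C4(2μF, Q=13μC, V=6.50V)
Op 1: CLOSE 3-2: Q_total=20.00, C_total=3.00, V=6.67; Q3=13.33, Q2=6.67; dissipated=10.083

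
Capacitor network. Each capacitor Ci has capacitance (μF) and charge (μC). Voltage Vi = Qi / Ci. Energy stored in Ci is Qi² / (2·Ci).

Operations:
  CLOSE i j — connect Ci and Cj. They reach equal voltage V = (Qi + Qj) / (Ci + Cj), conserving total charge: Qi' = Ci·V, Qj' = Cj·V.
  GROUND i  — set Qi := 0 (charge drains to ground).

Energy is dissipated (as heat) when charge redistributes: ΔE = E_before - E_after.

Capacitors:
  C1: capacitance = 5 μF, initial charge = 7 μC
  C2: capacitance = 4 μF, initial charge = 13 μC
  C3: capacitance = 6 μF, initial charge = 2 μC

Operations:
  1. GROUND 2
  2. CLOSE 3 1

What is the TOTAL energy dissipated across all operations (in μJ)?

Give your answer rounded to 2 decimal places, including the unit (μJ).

Answer: 22.68 μJ

Derivation:
Initial: C1(5μF, Q=7μC, V=1.40V), C2(4μF, Q=13μC, V=3.25V), C3(6μF, Q=2μC, V=0.33V)
Op 1: GROUND 2: Q2=0; energy lost=21.125
Op 2: CLOSE 3-1: Q_total=9.00, C_total=11.00, V=0.82; Q3=4.91, Q1=4.09; dissipated=1.552
Total dissipated: 22.677 μJ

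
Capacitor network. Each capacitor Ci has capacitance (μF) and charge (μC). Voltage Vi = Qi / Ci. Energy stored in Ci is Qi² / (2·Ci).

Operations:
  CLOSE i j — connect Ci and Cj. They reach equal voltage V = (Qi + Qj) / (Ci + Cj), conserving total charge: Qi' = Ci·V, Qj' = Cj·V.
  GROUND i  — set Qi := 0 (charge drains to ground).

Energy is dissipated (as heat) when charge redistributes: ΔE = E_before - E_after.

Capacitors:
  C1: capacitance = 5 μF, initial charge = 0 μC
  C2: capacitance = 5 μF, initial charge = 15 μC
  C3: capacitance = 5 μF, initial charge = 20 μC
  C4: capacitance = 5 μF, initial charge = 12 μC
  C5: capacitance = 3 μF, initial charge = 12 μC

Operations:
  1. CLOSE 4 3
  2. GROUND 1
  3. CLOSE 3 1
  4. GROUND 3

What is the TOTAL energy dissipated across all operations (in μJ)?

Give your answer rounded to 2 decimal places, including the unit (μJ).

Answer: 22.40 μJ

Derivation:
Initial: C1(5μF, Q=0μC, V=0.00V), C2(5μF, Q=15μC, V=3.00V), C3(5μF, Q=20μC, V=4.00V), C4(5μF, Q=12μC, V=2.40V), C5(3μF, Q=12μC, V=4.00V)
Op 1: CLOSE 4-3: Q_total=32.00, C_total=10.00, V=3.20; Q4=16.00, Q3=16.00; dissipated=3.200
Op 2: GROUND 1: Q1=0; energy lost=0.000
Op 3: CLOSE 3-1: Q_total=16.00, C_total=10.00, V=1.60; Q3=8.00, Q1=8.00; dissipated=12.800
Op 4: GROUND 3: Q3=0; energy lost=6.400
Total dissipated: 22.400 μJ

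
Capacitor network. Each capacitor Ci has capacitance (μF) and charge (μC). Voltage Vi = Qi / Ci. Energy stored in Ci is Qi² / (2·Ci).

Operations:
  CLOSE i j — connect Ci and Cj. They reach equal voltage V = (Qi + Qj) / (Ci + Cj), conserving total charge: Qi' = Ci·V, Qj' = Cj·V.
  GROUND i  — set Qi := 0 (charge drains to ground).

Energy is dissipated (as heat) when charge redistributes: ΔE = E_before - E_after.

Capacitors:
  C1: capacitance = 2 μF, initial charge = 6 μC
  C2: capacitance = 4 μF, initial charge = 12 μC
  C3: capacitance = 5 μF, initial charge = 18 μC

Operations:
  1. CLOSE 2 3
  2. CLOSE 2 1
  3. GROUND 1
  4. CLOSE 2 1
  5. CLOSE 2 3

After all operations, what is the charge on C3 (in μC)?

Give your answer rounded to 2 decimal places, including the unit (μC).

Answer: 14.03 μC

Derivation:
Initial: C1(2μF, Q=6μC, V=3.00V), C2(4μF, Q=12μC, V=3.00V), C3(5μF, Q=18μC, V=3.60V)
Op 1: CLOSE 2-3: Q_total=30.00, C_total=9.00, V=3.33; Q2=13.33, Q3=16.67; dissipated=0.400
Op 2: CLOSE 2-1: Q_total=19.33, C_total=6.00, V=3.22; Q2=12.89, Q1=6.44; dissipated=0.074
Op 3: GROUND 1: Q1=0; energy lost=10.383
Op 4: CLOSE 2-1: Q_total=12.89, C_total=6.00, V=2.15; Q2=8.59, Q1=4.30; dissipated=6.922
Op 5: CLOSE 2-3: Q_total=25.26, C_total=9.00, V=2.81; Q2=11.23, Q3=14.03; dissipated=1.561
Final charges: Q1=4.30, Q2=11.23, Q3=14.03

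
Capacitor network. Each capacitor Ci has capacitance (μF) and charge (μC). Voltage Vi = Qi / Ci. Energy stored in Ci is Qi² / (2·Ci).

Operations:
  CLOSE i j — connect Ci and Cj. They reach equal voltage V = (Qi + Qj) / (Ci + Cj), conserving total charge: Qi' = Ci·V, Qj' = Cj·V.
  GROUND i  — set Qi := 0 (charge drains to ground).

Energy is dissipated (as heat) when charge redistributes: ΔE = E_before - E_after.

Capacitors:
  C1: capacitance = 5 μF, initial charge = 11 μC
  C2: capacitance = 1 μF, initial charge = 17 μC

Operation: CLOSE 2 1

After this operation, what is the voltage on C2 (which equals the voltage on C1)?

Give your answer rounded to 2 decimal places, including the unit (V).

Initial: C1(5μF, Q=11μC, V=2.20V), C2(1μF, Q=17μC, V=17.00V)
Op 1: CLOSE 2-1: Q_total=28.00, C_total=6.00, V=4.67; Q2=4.67, Q1=23.33; dissipated=91.267

Answer: 4.67 V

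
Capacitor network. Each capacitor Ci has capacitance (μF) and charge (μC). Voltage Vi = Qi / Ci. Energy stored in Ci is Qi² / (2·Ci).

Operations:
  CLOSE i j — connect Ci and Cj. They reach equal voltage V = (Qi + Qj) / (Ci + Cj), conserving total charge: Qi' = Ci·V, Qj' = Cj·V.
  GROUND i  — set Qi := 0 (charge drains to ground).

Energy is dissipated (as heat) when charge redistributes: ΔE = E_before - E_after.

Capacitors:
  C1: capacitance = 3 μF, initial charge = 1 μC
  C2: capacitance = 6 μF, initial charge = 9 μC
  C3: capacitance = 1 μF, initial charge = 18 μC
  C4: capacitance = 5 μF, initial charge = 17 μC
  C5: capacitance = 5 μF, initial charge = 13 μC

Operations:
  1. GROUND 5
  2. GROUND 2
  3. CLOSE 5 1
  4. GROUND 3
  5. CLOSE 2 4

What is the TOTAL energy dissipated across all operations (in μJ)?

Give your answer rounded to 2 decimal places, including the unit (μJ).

Initial: C1(3μF, Q=1μC, V=0.33V), C2(6μF, Q=9μC, V=1.50V), C3(1μF, Q=18μC, V=18.00V), C4(5μF, Q=17μC, V=3.40V), C5(5μF, Q=13μC, V=2.60V)
Op 1: GROUND 5: Q5=0; energy lost=16.900
Op 2: GROUND 2: Q2=0; energy lost=6.750
Op 3: CLOSE 5-1: Q_total=1.00, C_total=8.00, V=0.12; Q5=0.62, Q1=0.38; dissipated=0.104
Op 4: GROUND 3: Q3=0; energy lost=162.000
Op 5: CLOSE 2-4: Q_total=17.00, C_total=11.00, V=1.55; Q2=9.27, Q4=7.73; dissipated=15.764
Total dissipated: 201.518 μJ

Answer: 201.52 μJ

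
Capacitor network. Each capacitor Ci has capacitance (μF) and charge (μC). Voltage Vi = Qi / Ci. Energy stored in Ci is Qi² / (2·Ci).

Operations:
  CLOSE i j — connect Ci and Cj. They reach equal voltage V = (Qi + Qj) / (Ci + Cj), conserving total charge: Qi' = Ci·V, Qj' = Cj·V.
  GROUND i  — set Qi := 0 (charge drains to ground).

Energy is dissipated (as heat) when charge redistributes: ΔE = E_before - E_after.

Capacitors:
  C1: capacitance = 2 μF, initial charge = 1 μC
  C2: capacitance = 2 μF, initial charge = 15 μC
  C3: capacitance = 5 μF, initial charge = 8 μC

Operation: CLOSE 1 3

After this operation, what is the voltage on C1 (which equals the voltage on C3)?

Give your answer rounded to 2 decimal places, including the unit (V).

Answer: 1.29 V

Derivation:
Initial: C1(2μF, Q=1μC, V=0.50V), C2(2μF, Q=15μC, V=7.50V), C3(5μF, Q=8μC, V=1.60V)
Op 1: CLOSE 1-3: Q_total=9.00, C_total=7.00, V=1.29; Q1=2.57, Q3=6.43; dissipated=0.864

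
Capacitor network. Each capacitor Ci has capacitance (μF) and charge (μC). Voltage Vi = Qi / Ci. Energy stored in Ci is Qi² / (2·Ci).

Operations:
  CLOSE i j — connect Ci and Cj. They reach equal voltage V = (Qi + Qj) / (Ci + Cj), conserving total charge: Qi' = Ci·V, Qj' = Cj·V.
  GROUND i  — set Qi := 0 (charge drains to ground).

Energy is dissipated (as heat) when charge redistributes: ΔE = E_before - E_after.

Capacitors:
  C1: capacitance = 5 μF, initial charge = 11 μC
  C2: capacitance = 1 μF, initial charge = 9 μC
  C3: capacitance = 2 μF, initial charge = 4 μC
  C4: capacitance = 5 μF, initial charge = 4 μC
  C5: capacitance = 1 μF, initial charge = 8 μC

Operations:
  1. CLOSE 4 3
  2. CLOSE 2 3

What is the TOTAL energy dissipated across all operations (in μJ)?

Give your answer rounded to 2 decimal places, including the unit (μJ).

Answer: 21.61 μJ

Derivation:
Initial: C1(5μF, Q=11μC, V=2.20V), C2(1μF, Q=9μC, V=9.00V), C3(2μF, Q=4μC, V=2.00V), C4(5μF, Q=4μC, V=0.80V), C5(1μF, Q=8μC, V=8.00V)
Op 1: CLOSE 4-3: Q_total=8.00, C_total=7.00, V=1.14; Q4=5.71, Q3=2.29; dissipated=1.029
Op 2: CLOSE 2-3: Q_total=11.29, C_total=3.00, V=3.76; Q2=3.76, Q3=7.52; dissipated=20.578
Total dissipated: 21.607 μJ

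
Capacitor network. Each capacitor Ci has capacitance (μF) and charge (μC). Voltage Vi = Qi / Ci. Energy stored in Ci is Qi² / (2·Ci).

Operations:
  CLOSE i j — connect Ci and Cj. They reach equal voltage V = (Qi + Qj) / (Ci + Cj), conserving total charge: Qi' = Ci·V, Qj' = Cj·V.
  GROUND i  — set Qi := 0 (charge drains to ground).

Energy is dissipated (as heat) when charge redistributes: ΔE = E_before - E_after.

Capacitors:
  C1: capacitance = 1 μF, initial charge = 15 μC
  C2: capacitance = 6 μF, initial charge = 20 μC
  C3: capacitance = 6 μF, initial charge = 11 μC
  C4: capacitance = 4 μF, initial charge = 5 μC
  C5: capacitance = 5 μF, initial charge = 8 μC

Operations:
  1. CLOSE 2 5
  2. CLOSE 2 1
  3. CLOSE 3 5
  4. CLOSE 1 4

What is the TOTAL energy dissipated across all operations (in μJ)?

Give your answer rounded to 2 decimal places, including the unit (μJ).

Answer: 75.05 μJ

Derivation:
Initial: C1(1μF, Q=15μC, V=15.00V), C2(6μF, Q=20μC, V=3.33V), C3(6μF, Q=11μC, V=1.83V), C4(4μF, Q=5μC, V=1.25V), C5(5μF, Q=8μC, V=1.60V)
Op 1: CLOSE 2-5: Q_total=28.00, C_total=11.00, V=2.55; Q2=15.27, Q5=12.73; dissipated=4.097
Op 2: CLOSE 2-1: Q_total=30.27, C_total=7.00, V=4.32; Q2=25.95, Q1=4.32; dissipated=66.478
Op 3: CLOSE 3-5: Q_total=23.73, C_total=11.00, V=2.16; Q3=12.94, Q5=10.79; dissipated=0.692
Op 4: CLOSE 1-4: Q_total=9.32, C_total=5.00, V=1.86; Q1=1.86, Q4=7.46; dissipated=3.781
Total dissipated: 75.048 μJ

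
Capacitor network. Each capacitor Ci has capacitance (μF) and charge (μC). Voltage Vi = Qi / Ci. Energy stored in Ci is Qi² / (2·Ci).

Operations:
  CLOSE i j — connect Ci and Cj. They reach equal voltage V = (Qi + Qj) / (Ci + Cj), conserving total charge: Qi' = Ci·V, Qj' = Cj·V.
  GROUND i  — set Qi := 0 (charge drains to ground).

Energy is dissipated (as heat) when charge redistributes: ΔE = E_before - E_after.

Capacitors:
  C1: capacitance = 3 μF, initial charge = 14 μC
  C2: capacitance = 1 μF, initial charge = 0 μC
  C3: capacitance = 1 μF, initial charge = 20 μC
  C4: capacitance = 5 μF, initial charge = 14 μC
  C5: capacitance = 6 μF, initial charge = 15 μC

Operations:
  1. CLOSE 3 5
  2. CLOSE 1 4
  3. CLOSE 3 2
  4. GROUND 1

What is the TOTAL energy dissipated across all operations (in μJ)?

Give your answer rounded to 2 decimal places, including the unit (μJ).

Initial: C1(3μF, Q=14μC, V=4.67V), C2(1μF, Q=0μC, V=0.00V), C3(1μF, Q=20μC, V=20.00V), C4(5μF, Q=14μC, V=2.80V), C5(6μF, Q=15μC, V=2.50V)
Op 1: CLOSE 3-5: Q_total=35.00, C_total=7.00, V=5.00; Q3=5.00, Q5=30.00; dissipated=131.250
Op 2: CLOSE 1-4: Q_total=28.00, C_total=8.00, V=3.50; Q1=10.50, Q4=17.50; dissipated=3.267
Op 3: CLOSE 3-2: Q_total=5.00, C_total=2.00, V=2.50; Q3=2.50, Q2=2.50; dissipated=6.250
Op 4: GROUND 1: Q1=0; energy lost=18.375
Total dissipated: 159.142 μJ

Answer: 159.14 μJ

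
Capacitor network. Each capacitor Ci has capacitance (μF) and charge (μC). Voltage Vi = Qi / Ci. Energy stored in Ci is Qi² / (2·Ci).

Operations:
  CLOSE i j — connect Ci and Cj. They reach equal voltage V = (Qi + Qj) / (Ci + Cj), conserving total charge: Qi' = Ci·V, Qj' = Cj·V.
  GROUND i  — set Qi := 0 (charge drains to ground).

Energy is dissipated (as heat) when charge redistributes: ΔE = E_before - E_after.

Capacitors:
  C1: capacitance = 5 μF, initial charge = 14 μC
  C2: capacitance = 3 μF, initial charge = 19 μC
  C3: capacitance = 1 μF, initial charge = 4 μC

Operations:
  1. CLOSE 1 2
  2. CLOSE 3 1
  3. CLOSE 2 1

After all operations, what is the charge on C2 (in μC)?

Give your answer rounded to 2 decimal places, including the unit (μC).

Initial: C1(5μF, Q=14μC, V=2.80V), C2(3μF, Q=19μC, V=6.33V), C3(1μF, Q=4μC, V=4.00V)
Op 1: CLOSE 1-2: Q_total=33.00, C_total=8.00, V=4.12; Q1=20.62, Q2=12.38; dissipated=11.704
Op 2: CLOSE 3-1: Q_total=24.62, C_total=6.00, V=4.10; Q3=4.10, Q1=20.52; dissipated=0.007
Op 3: CLOSE 2-1: Q_total=32.90, C_total=8.00, V=4.11; Q2=12.34, Q1=20.56; dissipated=0.000
Final charges: Q1=20.56, Q2=12.34, Q3=4.10

Answer: 12.34 μC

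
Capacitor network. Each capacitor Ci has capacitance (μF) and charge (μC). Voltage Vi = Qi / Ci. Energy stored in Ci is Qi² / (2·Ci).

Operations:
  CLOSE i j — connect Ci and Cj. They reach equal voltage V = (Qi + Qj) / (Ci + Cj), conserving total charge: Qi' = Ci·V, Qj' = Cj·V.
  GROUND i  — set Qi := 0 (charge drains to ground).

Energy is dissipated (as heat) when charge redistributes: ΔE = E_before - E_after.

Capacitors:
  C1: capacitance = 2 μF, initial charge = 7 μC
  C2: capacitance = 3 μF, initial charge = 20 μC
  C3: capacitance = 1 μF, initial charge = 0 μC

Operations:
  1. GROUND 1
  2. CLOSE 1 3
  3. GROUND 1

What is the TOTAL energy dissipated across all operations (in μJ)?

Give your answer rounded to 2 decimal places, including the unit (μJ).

Answer: 12.25 μJ

Derivation:
Initial: C1(2μF, Q=7μC, V=3.50V), C2(3μF, Q=20μC, V=6.67V), C3(1μF, Q=0μC, V=0.00V)
Op 1: GROUND 1: Q1=0; energy lost=12.250
Op 2: CLOSE 1-3: Q_total=0.00, C_total=3.00, V=0.00; Q1=0.00, Q3=0.00; dissipated=0.000
Op 3: GROUND 1: Q1=0; energy lost=0.000
Total dissipated: 12.250 μJ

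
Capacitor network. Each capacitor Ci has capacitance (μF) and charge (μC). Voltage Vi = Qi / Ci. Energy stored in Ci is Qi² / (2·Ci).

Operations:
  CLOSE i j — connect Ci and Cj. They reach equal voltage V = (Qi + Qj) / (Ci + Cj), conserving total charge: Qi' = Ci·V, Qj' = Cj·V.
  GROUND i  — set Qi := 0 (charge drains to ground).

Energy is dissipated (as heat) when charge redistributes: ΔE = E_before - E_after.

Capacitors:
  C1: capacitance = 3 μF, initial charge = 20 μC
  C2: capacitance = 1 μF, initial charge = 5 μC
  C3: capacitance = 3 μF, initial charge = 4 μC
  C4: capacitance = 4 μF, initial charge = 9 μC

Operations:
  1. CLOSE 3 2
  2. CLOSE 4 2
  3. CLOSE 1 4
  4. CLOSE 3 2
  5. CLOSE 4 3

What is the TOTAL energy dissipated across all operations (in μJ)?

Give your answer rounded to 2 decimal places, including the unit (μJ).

Initial: C1(3μF, Q=20μC, V=6.67V), C2(1μF, Q=5μC, V=5.00V), C3(3μF, Q=4μC, V=1.33V), C4(4μF, Q=9μC, V=2.25V)
Op 1: CLOSE 3-2: Q_total=9.00, C_total=4.00, V=2.25; Q3=6.75, Q2=2.25; dissipated=5.042
Op 2: CLOSE 4-2: Q_total=11.25, C_total=5.00, V=2.25; Q4=9.00, Q2=2.25; dissipated=0.000
Op 3: CLOSE 1-4: Q_total=29.00, C_total=7.00, V=4.14; Q1=12.43, Q4=16.57; dissipated=16.720
Op 4: CLOSE 3-2: Q_total=9.00, C_total=4.00, V=2.25; Q3=6.75, Q2=2.25; dissipated=0.000
Op 5: CLOSE 4-3: Q_total=23.32, C_total=7.00, V=3.33; Q4=13.33, Q3=9.99; dissipated=3.071
Total dissipated: 24.833 μJ

Answer: 24.83 μJ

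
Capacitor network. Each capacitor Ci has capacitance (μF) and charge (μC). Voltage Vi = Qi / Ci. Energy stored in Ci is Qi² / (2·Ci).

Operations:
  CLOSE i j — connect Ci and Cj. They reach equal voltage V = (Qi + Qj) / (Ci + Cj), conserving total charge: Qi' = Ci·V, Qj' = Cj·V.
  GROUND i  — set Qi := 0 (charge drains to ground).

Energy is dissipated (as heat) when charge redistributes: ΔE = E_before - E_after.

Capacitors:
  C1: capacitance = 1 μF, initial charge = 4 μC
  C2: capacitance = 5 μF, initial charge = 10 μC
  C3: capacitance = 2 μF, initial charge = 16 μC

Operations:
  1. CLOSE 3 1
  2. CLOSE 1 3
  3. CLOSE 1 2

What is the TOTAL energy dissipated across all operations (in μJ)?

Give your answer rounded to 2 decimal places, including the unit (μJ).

Initial: C1(1μF, Q=4μC, V=4.00V), C2(5μF, Q=10μC, V=2.00V), C3(2μF, Q=16μC, V=8.00V)
Op 1: CLOSE 3-1: Q_total=20.00, C_total=3.00, V=6.67; Q3=13.33, Q1=6.67; dissipated=5.333
Op 2: CLOSE 1-3: Q_total=20.00, C_total=3.00, V=6.67; Q1=6.67, Q3=13.33; dissipated=0.000
Op 3: CLOSE 1-2: Q_total=16.67, C_total=6.00, V=2.78; Q1=2.78, Q2=13.89; dissipated=9.074
Total dissipated: 14.407 μJ

Answer: 14.41 μJ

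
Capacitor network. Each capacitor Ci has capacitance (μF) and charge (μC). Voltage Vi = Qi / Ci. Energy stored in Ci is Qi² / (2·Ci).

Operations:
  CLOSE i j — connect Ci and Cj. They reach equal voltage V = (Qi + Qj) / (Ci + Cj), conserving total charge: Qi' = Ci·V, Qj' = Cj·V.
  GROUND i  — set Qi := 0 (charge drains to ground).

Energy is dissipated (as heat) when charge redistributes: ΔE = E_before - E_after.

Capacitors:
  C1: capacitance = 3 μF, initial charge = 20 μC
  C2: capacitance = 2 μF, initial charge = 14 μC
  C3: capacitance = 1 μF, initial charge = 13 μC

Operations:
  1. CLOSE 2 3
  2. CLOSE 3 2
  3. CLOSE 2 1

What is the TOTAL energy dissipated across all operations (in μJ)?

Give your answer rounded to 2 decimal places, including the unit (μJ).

Answer: 15.27 μJ

Derivation:
Initial: C1(3μF, Q=20μC, V=6.67V), C2(2μF, Q=14μC, V=7.00V), C3(1μF, Q=13μC, V=13.00V)
Op 1: CLOSE 2-3: Q_total=27.00, C_total=3.00, V=9.00; Q2=18.00, Q3=9.00; dissipated=12.000
Op 2: CLOSE 3-2: Q_total=27.00, C_total=3.00, V=9.00; Q3=9.00, Q2=18.00; dissipated=0.000
Op 3: CLOSE 2-1: Q_total=38.00, C_total=5.00, V=7.60; Q2=15.20, Q1=22.80; dissipated=3.267
Total dissipated: 15.267 μJ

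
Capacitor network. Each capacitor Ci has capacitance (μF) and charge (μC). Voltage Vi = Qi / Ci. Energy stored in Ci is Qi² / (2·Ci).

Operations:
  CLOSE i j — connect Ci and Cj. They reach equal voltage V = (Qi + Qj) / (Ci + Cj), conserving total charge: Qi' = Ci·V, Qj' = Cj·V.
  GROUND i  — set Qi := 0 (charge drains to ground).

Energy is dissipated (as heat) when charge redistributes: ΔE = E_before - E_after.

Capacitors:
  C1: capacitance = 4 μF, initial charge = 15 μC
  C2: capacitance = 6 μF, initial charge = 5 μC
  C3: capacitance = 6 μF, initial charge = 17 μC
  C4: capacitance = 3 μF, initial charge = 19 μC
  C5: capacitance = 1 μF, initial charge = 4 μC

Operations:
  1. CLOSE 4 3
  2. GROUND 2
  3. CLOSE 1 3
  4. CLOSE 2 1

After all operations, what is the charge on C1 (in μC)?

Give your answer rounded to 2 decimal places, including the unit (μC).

Answer: 6.24 μC

Derivation:
Initial: C1(4μF, Q=15μC, V=3.75V), C2(6μF, Q=5μC, V=0.83V), C3(6μF, Q=17μC, V=2.83V), C4(3μF, Q=19μC, V=6.33V), C5(1μF, Q=4μC, V=4.00V)
Op 1: CLOSE 4-3: Q_total=36.00, C_total=9.00, V=4.00; Q4=12.00, Q3=24.00; dissipated=12.250
Op 2: GROUND 2: Q2=0; energy lost=2.083
Op 3: CLOSE 1-3: Q_total=39.00, C_total=10.00, V=3.90; Q1=15.60, Q3=23.40; dissipated=0.075
Op 4: CLOSE 2-1: Q_total=15.60, C_total=10.00, V=1.56; Q2=9.36, Q1=6.24; dissipated=18.252
Final charges: Q1=6.24, Q2=9.36, Q3=23.40, Q4=12.00, Q5=4.00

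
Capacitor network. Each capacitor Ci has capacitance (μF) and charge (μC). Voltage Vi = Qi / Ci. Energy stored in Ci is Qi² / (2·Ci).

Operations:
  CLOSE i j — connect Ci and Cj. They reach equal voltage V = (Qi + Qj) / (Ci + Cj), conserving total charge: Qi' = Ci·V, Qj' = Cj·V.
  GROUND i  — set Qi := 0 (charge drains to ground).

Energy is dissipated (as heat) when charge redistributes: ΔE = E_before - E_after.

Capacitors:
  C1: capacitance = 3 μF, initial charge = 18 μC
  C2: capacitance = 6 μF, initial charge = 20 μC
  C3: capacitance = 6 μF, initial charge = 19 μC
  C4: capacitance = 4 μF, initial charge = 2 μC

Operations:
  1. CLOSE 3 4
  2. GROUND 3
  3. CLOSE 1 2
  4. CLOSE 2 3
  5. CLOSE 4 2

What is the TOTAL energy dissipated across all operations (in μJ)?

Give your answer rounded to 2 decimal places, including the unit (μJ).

Initial: C1(3μF, Q=18μC, V=6.00V), C2(6μF, Q=20μC, V=3.33V), C3(6μF, Q=19μC, V=3.17V), C4(4μF, Q=2μC, V=0.50V)
Op 1: CLOSE 3-4: Q_total=21.00, C_total=10.00, V=2.10; Q3=12.60, Q4=8.40; dissipated=8.533
Op 2: GROUND 3: Q3=0; energy lost=13.230
Op 3: CLOSE 1-2: Q_total=38.00, C_total=9.00, V=4.22; Q1=12.67, Q2=25.33; dissipated=7.111
Op 4: CLOSE 2-3: Q_total=25.33, C_total=12.00, V=2.11; Q2=12.67, Q3=12.67; dissipated=26.741
Op 5: CLOSE 4-2: Q_total=21.07, C_total=10.00, V=2.11; Q4=8.43, Q2=12.64; dissipated=0.000
Total dissipated: 55.615 μJ

Answer: 55.62 μJ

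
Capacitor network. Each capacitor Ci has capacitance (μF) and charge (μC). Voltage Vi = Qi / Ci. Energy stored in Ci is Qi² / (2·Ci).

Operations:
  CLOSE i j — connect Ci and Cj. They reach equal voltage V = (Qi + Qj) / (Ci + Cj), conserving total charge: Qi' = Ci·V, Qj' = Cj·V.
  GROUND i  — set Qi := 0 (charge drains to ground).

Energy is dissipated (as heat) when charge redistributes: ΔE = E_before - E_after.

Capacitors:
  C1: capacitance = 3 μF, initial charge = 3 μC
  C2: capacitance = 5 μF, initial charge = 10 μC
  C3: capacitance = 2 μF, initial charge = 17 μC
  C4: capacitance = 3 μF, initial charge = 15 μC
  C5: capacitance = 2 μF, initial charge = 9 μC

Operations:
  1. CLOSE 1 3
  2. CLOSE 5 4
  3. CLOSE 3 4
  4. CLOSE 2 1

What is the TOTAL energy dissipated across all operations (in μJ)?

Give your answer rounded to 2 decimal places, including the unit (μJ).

Initial: C1(3μF, Q=3μC, V=1.00V), C2(5μF, Q=10μC, V=2.00V), C3(2μF, Q=17μC, V=8.50V), C4(3μF, Q=15μC, V=5.00V), C5(2μF, Q=9μC, V=4.50V)
Op 1: CLOSE 1-3: Q_total=20.00, C_total=5.00, V=4.00; Q1=12.00, Q3=8.00; dissipated=33.750
Op 2: CLOSE 5-4: Q_total=24.00, C_total=5.00, V=4.80; Q5=9.60, Q4=14.40; dissipated=0.150
Op 3: CLOSE 3-4: Q_total=22.40, C_total=5.00, V=4.48; Q3=8.96, Q4=13.44; dissipated=0.384
Op 4: CLOSE 2-1: Q_total=22.00, C_total=8.00, V=2.75; Q2=13.75, Q1=8.25; dissipated=3.750
Total dissipated: 38.034 μJ

Answer: 38.03 μJ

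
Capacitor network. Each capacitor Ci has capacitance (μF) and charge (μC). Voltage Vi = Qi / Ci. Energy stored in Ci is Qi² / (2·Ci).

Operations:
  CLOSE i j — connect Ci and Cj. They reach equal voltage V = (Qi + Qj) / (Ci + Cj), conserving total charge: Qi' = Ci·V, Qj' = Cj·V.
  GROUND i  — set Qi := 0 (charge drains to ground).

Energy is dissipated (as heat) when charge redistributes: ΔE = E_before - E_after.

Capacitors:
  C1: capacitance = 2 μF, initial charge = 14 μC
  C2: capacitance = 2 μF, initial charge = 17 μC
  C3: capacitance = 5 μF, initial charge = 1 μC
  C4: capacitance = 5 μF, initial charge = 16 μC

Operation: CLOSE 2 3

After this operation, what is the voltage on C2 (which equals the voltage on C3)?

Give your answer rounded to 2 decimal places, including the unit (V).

Initial: C1(2μF, Q=14μC, V=7.00V), C2(2μF, Q=17μC, V=8.50V), C3(5μF, Q=1μC, V=0.20V), C4(5μF, Q=16μC, V=3.20V)
Op 1: CLOSE 2-3: Q_total=18.00, C_total=7.00, V=2.57; Q2=5.14, Q3=12.86; dissipated=49.207

Answer: 2.57 V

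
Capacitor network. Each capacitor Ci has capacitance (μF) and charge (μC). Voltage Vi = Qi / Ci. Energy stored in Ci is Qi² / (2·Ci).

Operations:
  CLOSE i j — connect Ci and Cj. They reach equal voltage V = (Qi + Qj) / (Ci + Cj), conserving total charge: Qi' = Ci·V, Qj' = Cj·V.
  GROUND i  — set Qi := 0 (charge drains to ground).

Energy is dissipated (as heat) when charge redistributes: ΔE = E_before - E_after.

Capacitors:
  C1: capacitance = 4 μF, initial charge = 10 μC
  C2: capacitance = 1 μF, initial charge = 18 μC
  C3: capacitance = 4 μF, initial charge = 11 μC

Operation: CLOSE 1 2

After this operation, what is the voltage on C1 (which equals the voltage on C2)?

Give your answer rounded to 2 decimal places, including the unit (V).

Answer: 5.60 V

Derivation:
Initial: C1(4μF, Q=10μC, V=2.50V), C2(1μF, Q=18μC, V=18.00V), C3(4μF, Q=11μC, V=2.75V)
Op 1: CLOSE 1-2: Q_total=28.00, C_total=5.00, V=5.60; Q1=22.40, Q2=5.60; dissipated=96.100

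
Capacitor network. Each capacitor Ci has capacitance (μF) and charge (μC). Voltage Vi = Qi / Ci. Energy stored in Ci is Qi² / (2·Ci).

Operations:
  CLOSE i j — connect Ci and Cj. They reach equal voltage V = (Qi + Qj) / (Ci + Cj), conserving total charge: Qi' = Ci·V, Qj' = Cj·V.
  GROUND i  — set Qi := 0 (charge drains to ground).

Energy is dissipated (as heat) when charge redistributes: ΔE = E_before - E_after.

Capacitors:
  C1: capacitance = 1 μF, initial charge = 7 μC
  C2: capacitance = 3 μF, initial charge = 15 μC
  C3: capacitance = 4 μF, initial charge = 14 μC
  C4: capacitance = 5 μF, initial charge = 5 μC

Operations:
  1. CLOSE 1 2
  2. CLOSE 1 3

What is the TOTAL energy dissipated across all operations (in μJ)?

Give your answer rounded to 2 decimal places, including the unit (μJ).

Initial: C1(1μF, Q=7μC, V=7.00V), C2(3μF, Q=15μC, V=5.00V), C3(4μF, Q=14μC, V=3.50V), C4(5μF, Q=5μC, V=1.00V)
Op 1: CLOSE 1-2: Q_total=22.00, C_total=4.00, V=5.50; Q1=5.50, Q2=16.50; dissipated=1.500
Op 2: CLOSE 1-3: Q_total=19.50, C_total=5.00, V=3.90; Q1=3.90, Q3=15.60; dissipated=1.600
Total dissipated: 3.100 μJ

Answer: 3.10 μJ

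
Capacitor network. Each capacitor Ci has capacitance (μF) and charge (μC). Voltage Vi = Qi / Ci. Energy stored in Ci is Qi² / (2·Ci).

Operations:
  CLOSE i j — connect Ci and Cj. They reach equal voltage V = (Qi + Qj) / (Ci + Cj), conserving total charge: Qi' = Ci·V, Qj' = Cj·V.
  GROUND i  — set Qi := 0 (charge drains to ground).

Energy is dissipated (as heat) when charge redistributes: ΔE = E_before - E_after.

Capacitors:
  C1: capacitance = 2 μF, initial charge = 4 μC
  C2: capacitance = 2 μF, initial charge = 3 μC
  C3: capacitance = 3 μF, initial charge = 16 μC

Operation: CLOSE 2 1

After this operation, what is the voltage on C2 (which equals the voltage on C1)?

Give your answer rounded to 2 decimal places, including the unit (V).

Answer: 1.75 V

Derivation:
Initial: C1(2μF, Q=4μC, V=2.00V), C2(2μF, Q=3μC, V=1.50V), C3(3μF, Q=16μC, V=5.33V)
Op 1: CLOSE 2-1: Q_total=7.00, C_total=4.00, V=1.75; Q2=3.50, Q1=3.50; dissipated=0.125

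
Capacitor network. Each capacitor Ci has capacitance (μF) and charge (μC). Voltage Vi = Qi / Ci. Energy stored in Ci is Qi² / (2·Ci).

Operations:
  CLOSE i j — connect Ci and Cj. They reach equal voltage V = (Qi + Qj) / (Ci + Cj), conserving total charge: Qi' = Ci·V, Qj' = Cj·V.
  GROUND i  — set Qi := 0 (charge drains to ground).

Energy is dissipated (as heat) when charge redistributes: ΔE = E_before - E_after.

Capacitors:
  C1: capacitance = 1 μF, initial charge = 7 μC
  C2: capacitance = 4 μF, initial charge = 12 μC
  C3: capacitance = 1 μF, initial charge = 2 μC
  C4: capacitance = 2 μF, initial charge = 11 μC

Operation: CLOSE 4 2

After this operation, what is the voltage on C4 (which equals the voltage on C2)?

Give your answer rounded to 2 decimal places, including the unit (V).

Answer: 3.83 V

Derivation:
Initial: C1(1μF, Q=7μC, V=7.00V), C2(4μF, Q=12μC, V=3.00V), C3(1μF, Q=2μC, V=2.00V), C4(2μF, Q=11μC, V=5.50V)
Op 1: CLOSE 4-2: Q_total=23.00, C_total=6.00, V=3.83; Q4=7.67, Q2=15.33; dissipated=4.167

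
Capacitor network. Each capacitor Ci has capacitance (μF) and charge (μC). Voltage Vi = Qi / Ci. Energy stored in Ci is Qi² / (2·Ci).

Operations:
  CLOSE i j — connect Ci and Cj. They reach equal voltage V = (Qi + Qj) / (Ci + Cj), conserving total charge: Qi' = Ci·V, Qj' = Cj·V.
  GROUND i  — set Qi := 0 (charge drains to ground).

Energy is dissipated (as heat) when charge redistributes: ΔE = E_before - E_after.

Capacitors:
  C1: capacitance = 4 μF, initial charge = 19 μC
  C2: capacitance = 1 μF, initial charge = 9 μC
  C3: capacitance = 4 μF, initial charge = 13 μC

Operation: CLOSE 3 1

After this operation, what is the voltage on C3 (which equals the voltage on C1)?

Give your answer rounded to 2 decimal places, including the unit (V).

Answer: 4.00 V

Derivation:
Initial: C1(4μF, Q=19μC, V=4.75V), C2(1μF, Q=9μC, V=9.00V), C3(4μF, Q=13μC, V=3.25V)
Op 1: CLOSE 3-1: Q_total=32.00, C_total=8.00, V=4.00; Q3=16.00, Q1=16.00; dissipated=2.250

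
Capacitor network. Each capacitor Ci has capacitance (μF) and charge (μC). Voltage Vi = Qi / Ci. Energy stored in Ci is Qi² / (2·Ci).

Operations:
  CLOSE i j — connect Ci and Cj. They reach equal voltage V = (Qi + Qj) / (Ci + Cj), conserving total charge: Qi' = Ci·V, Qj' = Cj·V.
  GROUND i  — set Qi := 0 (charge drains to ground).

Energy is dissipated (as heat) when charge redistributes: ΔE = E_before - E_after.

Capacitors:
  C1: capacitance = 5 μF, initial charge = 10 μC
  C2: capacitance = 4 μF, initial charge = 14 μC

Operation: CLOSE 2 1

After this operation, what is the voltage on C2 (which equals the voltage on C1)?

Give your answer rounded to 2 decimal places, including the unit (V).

Answer: 2.67 V

Derivation:
Initial: C1(5μF, Q=10μC, V=2.00V), C2(4μF, Q=14μC, V=3.50V)
Op 1: CLOSE 2-1: Q_total=24.00, C_total=9.00, V=2.67; Q2=10.67, Q1=13.33; dissipated=2.500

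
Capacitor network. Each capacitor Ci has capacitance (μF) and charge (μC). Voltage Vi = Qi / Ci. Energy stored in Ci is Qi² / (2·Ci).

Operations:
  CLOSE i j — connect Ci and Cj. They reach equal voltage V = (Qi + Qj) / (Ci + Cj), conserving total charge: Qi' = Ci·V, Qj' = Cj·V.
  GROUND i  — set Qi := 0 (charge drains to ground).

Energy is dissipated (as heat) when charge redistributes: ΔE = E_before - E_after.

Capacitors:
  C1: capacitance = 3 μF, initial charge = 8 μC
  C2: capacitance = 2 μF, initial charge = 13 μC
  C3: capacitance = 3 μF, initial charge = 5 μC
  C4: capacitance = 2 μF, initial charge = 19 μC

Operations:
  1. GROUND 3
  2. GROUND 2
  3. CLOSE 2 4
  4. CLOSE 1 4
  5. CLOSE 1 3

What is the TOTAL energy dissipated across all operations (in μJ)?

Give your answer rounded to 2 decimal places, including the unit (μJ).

Initial: C1(3μF, Q=8μC, V=2.67V), C2(2μF, Q=13μC, V=6.50V), C3(3μF, Q=5μC, V=1.67V), C4(2μF, Q=19μC, V=9.50V)
Op 1: GROUND 3: Q3=0; energy lost=4.167
Op 2: GROUND 2: Q2=0; energy lost=42.250
Op 3: CLOSE 2-4: Q_total=19.00, C_total=4.00, V=4.75; Q2=9.50, Q4=9.50; dissipated=45.125
Op 4: CLOSE 1-4: Q_total=17.50, C_total=5.00, V=3.50; Q1=10.50, Q4=7.00; dissipated=2.604
Op 5: CLOSE 1-3: Q_total=10.50, C_total=6.00, V=1.75; Q1=5.25, Q3=5.25; dissipated=9.188
Total dissipated: 103.333 μJ

Answer: 103.33 μJ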